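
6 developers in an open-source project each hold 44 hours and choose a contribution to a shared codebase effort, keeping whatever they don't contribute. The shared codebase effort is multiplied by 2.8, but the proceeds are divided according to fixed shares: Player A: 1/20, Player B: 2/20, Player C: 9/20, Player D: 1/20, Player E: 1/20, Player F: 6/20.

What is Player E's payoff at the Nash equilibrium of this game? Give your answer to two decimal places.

Player j's private return per contributed unit is 2.8 × (j's share). Contributing is weakly dominant for j when that share is at least 1/2.8 = 0.3571, and contributing 0 is dominant otherwise.
Player C alone (share 9/20) is above the threshold, contributing 44; the remaining 5 contribute 0. Total contributed: 44.
Player E keeps 44 and receives 2.8 × 44 × 1/20 = 6.16 from the shared codebase effort, for a payoff of 50.16.

50.16 hours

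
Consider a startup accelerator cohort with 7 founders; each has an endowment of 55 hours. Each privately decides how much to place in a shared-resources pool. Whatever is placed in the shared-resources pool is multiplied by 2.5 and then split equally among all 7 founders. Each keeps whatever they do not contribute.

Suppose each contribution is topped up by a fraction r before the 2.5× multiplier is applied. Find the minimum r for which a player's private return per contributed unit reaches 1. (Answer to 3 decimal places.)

With matching at rate r, one contributed unit becomes (1 + r) in the shared-resources pool and returns 2.5 × (1 + r) / 7 to the contributor.
Setting this equal to 1: 1 + r = 7/2.5 = 2.8000.
So the minimum matching rate is r = 2.8000 − 1 = 1.800.

1.800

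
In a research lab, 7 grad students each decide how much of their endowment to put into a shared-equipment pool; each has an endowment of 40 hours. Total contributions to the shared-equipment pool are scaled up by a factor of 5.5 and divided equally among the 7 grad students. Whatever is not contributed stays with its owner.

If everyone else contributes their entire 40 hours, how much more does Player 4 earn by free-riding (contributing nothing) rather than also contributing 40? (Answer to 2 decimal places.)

8.57 hours

Switching from a contribution of 40 to 0 lets Player 4 keep an extra 40 hours, but lowers the shared-equipment pool by 40, which costs Player 4 their own share of that drop: 5.5/7 × 40 = 31.43.
Net gain = 40 − 31.43 = 8.57. The private return per contributed unit (0.7857) is below 1, so free-riding is indeed the best response regardless of what the others do.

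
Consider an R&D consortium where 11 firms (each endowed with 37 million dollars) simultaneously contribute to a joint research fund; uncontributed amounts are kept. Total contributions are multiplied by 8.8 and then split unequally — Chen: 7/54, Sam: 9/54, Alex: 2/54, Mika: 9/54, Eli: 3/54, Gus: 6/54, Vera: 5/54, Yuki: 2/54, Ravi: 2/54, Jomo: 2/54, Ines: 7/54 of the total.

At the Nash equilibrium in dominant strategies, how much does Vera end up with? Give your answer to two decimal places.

157.59 million dollars

Each unit j contributes comes back to j as 8.8 × (j's share), so j prefers to contribute only if that share exceeds 1/8.8 = 0.1136; otherwise keeping the unit dominates.
Chen, Sam, Mika and Ines clear that bar, contributing 37 each; the remaining 7 contribute 0. Total contributed: 148.
Vera keeps 37 and receives 8.8 × 148 × 5/54 = 120.59 from the joint research fund, for a payoff of 157.59.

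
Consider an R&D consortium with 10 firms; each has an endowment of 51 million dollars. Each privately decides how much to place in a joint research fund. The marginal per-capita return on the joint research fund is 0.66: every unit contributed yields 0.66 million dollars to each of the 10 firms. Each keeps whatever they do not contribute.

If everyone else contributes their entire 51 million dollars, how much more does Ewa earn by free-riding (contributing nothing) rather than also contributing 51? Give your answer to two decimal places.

Switching from a contribution of 51 to 0 lets Ewa keep an extra 51 million dollars, but lowers the joint research fund by 51, which costs Ewa their own share of that drop: 0.66 × 51 = 33.66.
Net gain = 51 − 33.66 = 17.34. The private return per contributed unit (0.66) is below 1, so free-riding is indeed the best response regardless of what the others do.

17.34 million dollars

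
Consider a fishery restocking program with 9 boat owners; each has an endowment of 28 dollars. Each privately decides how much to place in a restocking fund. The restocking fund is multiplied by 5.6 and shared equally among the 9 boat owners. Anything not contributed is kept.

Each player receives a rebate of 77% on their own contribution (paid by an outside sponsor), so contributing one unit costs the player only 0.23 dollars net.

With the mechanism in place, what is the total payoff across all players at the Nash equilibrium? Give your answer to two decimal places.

With the mechanism, a contributed unit returns (5.6/9) / 0.23 = 2.7053 per unit of net cost to the contributor — now above 1 — so contributing fully is weakly dominant for every player.
At the Nash equilibrium everyone contributes 28. Group total payoff = 9 × (28 × 0.77 + 5.6 × 28) = 1605.24.

1605.24 dollars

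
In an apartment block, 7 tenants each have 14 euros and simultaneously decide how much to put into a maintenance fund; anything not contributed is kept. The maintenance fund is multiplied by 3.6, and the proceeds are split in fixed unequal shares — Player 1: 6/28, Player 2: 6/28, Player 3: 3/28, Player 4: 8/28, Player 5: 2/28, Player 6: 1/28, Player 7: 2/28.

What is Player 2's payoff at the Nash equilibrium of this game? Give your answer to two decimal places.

24.80 euros

Each unit j contributes comes back to j as 3.6 × (j's share), so j prefers to contribute only if that share exceeds 1/3.6 = 0.2778; otherwise keeping the unit dominates.
Player 4 alone (share 8/28) is above the threshold, contributing 14; the remaining 6 contribute 0. Total contributed: 14.
Player 2 keeps 14 and receives 3.6 × 14 × 6/28 = 10.80 from the maintenance fund, for a payoff of 24.80.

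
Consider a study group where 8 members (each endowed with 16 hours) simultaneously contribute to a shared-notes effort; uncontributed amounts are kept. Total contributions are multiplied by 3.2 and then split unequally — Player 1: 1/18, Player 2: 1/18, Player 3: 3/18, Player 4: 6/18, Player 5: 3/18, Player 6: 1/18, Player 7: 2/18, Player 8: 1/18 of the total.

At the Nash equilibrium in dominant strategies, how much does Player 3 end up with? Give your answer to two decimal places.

Player j's private return per contributed unit is 3.2 × (j's share). Contributing is weakly dominant for j when that share is at least 1/3.2 = 0.3125, and contributing 0 is dominant otherwise.
Only Player 4 (6/18) clears that bar, contributing 16; the remaining 7 contribute 0. Total contributed: 16.
Player 3 keeps 16 and receives 3.2 × 16 × 3/18 = 8.53 from the shared-notes effort, for a payoff of 24.53.

24.53 hours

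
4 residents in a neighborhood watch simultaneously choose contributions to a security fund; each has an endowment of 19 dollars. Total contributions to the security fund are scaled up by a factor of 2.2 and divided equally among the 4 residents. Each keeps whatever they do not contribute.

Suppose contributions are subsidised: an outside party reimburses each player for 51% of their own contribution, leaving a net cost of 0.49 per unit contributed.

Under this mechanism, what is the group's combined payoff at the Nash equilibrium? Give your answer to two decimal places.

Under the mechanism each unit contributed yields (2.2/4) / 0.49 = 1.1224 back to its contributor per unit of net cost, which exceeds 1, making full contribution the dominant choice for everyone.
At the Nash equilibrium everyone contributes 19. Group total payoff = 4 × (19 × 0.51 + 2.2 × 19) = 205.96.

205.96 dollars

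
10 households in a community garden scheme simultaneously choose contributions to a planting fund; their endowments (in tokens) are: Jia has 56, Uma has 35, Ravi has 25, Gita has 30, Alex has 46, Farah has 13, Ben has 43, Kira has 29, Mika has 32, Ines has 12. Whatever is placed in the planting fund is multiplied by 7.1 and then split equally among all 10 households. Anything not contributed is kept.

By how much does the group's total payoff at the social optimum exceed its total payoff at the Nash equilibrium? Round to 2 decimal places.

1958.10 tokens

The private return per contributed unit is 7.1/10 = 0.7100 < 1 for every player regardless of endowment, so the Nash equilibrium is zero contribution and the group total is Σ E_j = 56 + 35 + 25 + 30 + 46 + 13 + 43 + 29 + 32 + 12 = 321.
Each contributed unit returns 7.100 to the group, so the social optimum is full contribution by everyone: group total = 7.100 × 321 = 2279.10.
Efficiency loss = (7.100 − 1) × 321 = 1958.10.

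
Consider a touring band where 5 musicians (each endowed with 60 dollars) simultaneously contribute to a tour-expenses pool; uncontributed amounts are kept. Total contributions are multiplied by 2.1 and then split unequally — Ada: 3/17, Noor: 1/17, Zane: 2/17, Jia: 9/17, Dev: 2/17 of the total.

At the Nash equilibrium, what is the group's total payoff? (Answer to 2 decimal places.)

366.00 dollars

For player j, contributing a unit is worthwhile iff 2.1 × (j's share) ≥ 1, i.e. iff j's share is at least 0.4762.
The only share above 0.4762 is Jia's 9/17, contributing 60; the remaining 4 contribute 0. Total contributed: 60.
The tour-expenses pool pays out 2.1 × 60 = 126.00 in total (split across the unequal shares, but the aggregate is all that matters for the group sum).
The 4 free-riders keep 60 each, adding 240. Group total = 240 + 126.00 = 366.00.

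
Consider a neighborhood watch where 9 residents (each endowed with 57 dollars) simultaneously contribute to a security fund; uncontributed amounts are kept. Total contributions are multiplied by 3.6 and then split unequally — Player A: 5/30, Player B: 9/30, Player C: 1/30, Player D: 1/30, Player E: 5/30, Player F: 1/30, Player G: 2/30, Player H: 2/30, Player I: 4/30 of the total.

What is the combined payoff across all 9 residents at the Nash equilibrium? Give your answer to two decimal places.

661.20 dollars

For player j, contributing a unit is worthwhile iff 3.6 × (j's share) ≥ 1, i.e. iff j's share is at least 0.2778.
The only share above 0.2778 is Player B's 9/30, contributing 57; the remaining 8 contribute 0. Total contributed: 57.
The security fund pays out 3.6 × 57 = 205.20 in total (split across the unequal shares, but the aggregate is all that matters for the group sum).
The 8 free-riders keep 57 each, adding 456. Group total = 456 + 205.20 = 661.20.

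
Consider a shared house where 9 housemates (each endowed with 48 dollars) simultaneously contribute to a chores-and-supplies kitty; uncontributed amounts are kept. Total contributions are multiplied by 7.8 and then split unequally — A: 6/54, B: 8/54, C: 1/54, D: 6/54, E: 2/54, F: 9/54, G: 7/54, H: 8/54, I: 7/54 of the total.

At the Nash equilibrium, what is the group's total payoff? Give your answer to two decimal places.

2064.00 dollars

Each unit j contributes comes back to j as 7.8 × (j's share), so j prefers to contribute only if that share exceeds 1/7.8 = 0.1282; otherwise keeping the unit dominates.
B, F, G, H and I clear that bar, contributing 48 each; the remaining 4 contribute 0. Total contributed: 240.
The chores-and-supplies kitty pays out 7.8 × 240 = 1872.00 in total (split across the unequal shares, but the aggregate is all that matters for the group sum).
The 4 free-riders keep 48 each, adding 192. Group total = 192 + 1872.00 = 2064.00.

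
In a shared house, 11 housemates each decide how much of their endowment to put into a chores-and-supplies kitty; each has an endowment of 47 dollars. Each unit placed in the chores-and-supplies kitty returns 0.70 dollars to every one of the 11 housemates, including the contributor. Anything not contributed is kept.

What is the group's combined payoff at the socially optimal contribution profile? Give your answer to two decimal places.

3980.90 dollars

Each contributed unit returns 7.700 to the group as a whole (0.70 to each of 11 players), which exceeds 1, so the social optimum is full contribution: group total = 7.700 × 517 = 3980.90.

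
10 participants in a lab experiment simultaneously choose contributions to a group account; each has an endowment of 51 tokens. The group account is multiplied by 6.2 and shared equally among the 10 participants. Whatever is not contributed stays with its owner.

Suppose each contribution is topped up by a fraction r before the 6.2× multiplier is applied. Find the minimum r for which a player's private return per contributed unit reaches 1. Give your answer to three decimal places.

0.613

With matching at rate r, one contributed unit becomes (1 + r) in the group account and returns 6.2 × (1 + r) / 10 to the contributor.
Setting this equal to 1: 1 + r = 10/6.2 = 1.6129.
So the minimum matching rate is r = 1.6129 − 1 = 0.613.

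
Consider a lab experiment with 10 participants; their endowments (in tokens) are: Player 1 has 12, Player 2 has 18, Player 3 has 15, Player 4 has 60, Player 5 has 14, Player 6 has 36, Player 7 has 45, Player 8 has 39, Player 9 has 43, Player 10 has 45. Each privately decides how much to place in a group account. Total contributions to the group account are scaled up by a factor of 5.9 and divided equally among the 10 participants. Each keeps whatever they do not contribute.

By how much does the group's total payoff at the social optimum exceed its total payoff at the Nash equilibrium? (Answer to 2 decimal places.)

1602.30 tokens

The private return per contributed unit is 5.9/10 = 0.5900 < 1 for every player regardless of endowment, so the Nash equilibrium is zero contribution and the group total is Σ E_j = 12 + 18 + 15 + 60 + 14 + 36 + 45 + 39 + 43 + 45 = 327.
Each contributed unit returns 5.900 to the group, so the social optimum is full contribution by everyone: group total = 5.900 × 327 = 1929.30.
Efficiency loss = (5.900 − 1) × 327 = 1602.30.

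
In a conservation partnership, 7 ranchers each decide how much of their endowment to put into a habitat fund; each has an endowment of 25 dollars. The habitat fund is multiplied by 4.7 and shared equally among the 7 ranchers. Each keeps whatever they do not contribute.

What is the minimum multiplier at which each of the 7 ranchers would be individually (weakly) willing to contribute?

7

A contributed unit returns (multiplier)/7 to its contributor.
This reaches 1 exactly when the multiplier is 7.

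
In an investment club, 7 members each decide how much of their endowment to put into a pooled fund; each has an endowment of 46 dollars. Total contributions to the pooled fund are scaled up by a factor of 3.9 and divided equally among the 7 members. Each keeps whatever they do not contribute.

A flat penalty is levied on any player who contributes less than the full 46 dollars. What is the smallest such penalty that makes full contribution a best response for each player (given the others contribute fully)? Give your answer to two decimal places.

Given the others contribute fully, the best deviation is to contribute 0 (any partial contribution still incurs the fine and gives up units whose private return 0.5571 is below 1).
Deviating from 46 to 0 saves 46 dollars but forfeits the deviator's share of the drop in the pooled fund: 3.9/7 × 46 = 25.63.
So the deviation gain is 46 − 25.63 = 20.37, and the fine must be at least 20.37 dollars to wipe it out.

20.37 dollars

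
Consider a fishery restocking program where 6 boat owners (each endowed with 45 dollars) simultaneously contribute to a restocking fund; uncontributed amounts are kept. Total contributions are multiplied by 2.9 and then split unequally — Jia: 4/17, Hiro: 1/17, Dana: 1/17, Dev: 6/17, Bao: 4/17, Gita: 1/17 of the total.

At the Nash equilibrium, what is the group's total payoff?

355.50 dollars

A player with share s gets back 2.9·s per unit contributed, so full contribution is dominant for anyone with s > 1/2.9 = 0.3448 and zero contribution is dominant for anyone below.
The only share above 0.3448 is Dev's 6/17, contributing 45; the remaining 5 contribute 0. Total contributed: 45.
The restocking fund pays out 2.9 × 45 = 130.50 in total (split across the unequal shares, but the aggregate is all that matters for the group sum).
The 5 free-riders keep 45 each, adding 225. Group total = 225 + 130.50 = 355.50.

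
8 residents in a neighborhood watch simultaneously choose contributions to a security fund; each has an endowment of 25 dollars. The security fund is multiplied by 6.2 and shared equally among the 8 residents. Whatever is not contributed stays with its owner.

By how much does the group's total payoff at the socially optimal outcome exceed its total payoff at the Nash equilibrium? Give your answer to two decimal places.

1040.00 dollars

Each contributed unit returns 6.2/8 = 0.7750 to its contributor — below 1 — so contributing 0 is dominant for every player. At the Nash equilibrium everyone keeps their 25, and the group total is 8 × 25 = 200.
Each contributed unit returns 6.200 to the group as a whole (0.7750 to each of 8 players), which exceeds 1, so the social optimum is full contribution: group total = 6.200 × 200 = 1240.00.
Efficiency loss = 1240.00 − 200 = 1040.00.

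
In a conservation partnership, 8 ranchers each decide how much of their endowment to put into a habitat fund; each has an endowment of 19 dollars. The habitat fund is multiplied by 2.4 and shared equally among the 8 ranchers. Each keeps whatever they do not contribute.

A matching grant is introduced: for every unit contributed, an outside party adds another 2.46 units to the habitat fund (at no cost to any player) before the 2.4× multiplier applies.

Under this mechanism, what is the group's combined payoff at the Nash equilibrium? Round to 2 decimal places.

Under the mechanism each unit contributed yields 2.4 × 3.46 / 8 = 1.0380 back to its contributor per unit of net cost, which exceeds 1, making full contribution the dominant choice for everyone.
At the Nash equilibrium everyone contributes 19. Group total payoff = 2.4 × 3.46 × 152 = 1262.21.

1262.21 dollars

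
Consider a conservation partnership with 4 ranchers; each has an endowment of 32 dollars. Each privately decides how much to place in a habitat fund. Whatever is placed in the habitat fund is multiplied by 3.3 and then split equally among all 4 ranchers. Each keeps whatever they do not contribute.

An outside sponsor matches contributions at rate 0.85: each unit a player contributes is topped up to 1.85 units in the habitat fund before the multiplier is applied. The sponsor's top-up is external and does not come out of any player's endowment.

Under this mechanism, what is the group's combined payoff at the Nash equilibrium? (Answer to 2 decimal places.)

781.44 dollars

Under the mechanism each unit contributed yields 3.3 × 1.85 / 4 = 1.5263 back to its contributor per unit of net cost, which exceeds 1, making full contribution the dominant choice for everyone.
So the Nash equilibrium is full contribution by all 4; the group earns 3.3 × 1.85 × 128 = 781.44.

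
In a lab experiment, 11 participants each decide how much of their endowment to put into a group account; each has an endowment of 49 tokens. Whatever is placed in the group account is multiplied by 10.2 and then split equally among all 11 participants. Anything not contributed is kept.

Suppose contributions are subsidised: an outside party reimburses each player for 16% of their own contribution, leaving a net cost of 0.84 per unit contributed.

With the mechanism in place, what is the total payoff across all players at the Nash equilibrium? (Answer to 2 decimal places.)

With the mechanism, a contributed unit returns (10.2/11) / 0.84 = 1.1039 per unit of net cost to the contributor — now above 1 — so contributing fully is weakly dominant for every player.
At the Nash equilibrium everyone contributes 49. Group total payoff = 11 × (49 × 0.16 + 10.2 × 49) = 5584.04.

5584.04 tokens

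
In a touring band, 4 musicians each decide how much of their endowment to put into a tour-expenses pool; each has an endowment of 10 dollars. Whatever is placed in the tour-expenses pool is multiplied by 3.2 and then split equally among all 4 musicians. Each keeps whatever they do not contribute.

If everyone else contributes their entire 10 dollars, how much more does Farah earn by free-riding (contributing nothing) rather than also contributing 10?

Switching from a contribution of 10 to 0 lets Farah keep an extra 10 dollars, but lowers the tour-expenses pool by 10, which costs Farah their own share of that drop: 3.2/4 × 10 = 8.00.
Net gain = 10 − 8.00 = 2.00. The private return per contributed unit (0.8000) is below 1, so free-riding is indeed the best response regardless of what the others do.

2.00 dollars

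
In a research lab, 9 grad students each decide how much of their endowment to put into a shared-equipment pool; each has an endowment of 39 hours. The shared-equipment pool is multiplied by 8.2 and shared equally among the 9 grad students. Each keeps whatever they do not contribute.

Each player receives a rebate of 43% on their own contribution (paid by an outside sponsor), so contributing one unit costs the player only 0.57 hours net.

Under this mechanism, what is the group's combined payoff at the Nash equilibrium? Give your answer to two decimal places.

3029.13 hours

The effective private return per unit is now (8.2/9) / 0.57 = 1.5984 > 1, so every player's dominant strategy flips to full contribution.
So the Nash equilibrium is full contribution by all 9; the group earns 9 × (39 × 0.43 + 8.2 × 39) = 3029.13.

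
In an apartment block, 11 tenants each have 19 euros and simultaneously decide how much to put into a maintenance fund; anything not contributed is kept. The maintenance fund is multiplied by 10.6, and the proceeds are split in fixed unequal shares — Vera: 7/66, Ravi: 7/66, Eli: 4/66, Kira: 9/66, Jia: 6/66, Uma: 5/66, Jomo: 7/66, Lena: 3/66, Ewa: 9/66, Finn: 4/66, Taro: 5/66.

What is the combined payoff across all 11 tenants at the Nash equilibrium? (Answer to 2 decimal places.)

1121.00 euros

Player j's private return per contributed unit is 10.6 × (j's share). Contributing is weakly dominant for j when that share is at least 1/10.6 = 0.0943, and contributing 0 is dominant otherwise.
The shares above 0.0943 belong to Vera, Ravi, Kira, Jomo and Ewa, contributing 19 each; the remaining 6 contribute 0. Total contributed: 95.
The maintenance fund pays out 10.6 × 95 = 1007.00 in total (split across the unequal shares, but the aggregate is all that matters for the group sum).
The 6 free-riders keep 19 each, adding 114. Group total = 114 + 1007.00 = 1121.00.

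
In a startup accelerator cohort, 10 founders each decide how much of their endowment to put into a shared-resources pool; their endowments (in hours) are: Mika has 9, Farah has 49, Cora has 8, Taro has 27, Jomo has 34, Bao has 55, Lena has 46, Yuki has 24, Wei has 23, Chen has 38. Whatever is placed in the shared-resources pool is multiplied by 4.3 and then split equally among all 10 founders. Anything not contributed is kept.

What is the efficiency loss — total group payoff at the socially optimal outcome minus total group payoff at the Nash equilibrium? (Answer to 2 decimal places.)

The private return per contributed unit is 4.3/10 = 0.4300 < 1 for every player regardless of endowment, so the Nash equilibrium is zero contribution and the group total is Σ E_j = 9 + 49 + 8 + 27 + 34 + 55 + 46 + 24 + 23 + 38 = 313.
Each contributed unit returns 4.300 to the group, so the social optimum is full contribution by everyone: group total = 4.300 × 313 = 1345.90.
Efficiency loss = (4.300 − 1) × 313 = 1032.90.

1032.90 hours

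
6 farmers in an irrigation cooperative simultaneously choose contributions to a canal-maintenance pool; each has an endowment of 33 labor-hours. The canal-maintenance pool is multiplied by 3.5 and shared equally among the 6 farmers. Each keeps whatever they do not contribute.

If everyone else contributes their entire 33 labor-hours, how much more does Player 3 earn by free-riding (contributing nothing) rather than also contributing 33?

Switching from a contribution of 33 to 0 lets Player 3 keep an extra 33 labor-hours, but lowers the canal-maintenance pool by 33, which costs Player 3 their own share of that drop: 3.5/6 × 33 = 19.25.
Net gain = 33 − 19.25 = 13.75. The private return per contributed unit (0.5833) is below 1, so free-riding is indeed the best response regardless of what the others do.

13.75 labor-hours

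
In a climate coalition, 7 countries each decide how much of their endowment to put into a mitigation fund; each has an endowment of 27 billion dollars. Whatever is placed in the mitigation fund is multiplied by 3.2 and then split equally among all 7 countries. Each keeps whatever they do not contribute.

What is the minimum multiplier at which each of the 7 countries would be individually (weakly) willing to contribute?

7

A contributed unit returns (multiplier)/7 to its contributor.
This reaches 1 exactly when the multiplier is 7.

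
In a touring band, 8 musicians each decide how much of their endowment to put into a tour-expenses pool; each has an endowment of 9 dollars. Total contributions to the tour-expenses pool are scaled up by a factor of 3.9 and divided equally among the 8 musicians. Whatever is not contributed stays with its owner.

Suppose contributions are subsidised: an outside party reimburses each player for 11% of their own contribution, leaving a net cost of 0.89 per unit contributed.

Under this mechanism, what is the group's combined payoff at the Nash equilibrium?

72.00 dollars

With the mechanism, a contributed unit returns (3.9/8) / 0.89 = 0.5478 per unit of net cost — still below 1 — so contributing 0 remains dominant for every player.
Everyone keeps their endowment and the group total is 8 × 9 = 72.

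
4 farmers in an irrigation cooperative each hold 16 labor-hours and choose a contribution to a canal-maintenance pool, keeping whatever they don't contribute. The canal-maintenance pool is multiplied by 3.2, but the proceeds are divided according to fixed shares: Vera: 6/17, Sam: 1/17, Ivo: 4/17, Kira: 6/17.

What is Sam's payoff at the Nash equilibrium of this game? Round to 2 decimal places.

22.02 labor-hours

Each unit j contributes comes back to j as 3.2 × (j's share), so j prefers to contribute only if that share exceeds 1/3.2 = 0.3125; otherwise keeping the unit dominates.
The shares above 0.3125 belong to Vera and Kira, contributing 16 each; the remaining 2 contribute 0. Total contributed: 32.
Sam keeps 16 and receives 3.2 × 32 × 1/17 = 6.02 from the canal-maintenance pool, for a payoff of 22.02.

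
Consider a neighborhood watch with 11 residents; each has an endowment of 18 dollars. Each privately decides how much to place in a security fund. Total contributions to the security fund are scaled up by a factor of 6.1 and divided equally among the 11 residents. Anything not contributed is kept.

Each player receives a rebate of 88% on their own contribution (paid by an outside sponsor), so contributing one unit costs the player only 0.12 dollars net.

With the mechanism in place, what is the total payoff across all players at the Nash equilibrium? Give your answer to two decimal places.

1382.04 dollars

The effective private return per unit is now (6.1/11) / 0.12 = 4.6212 > 1, so every player's dominant strategy flips to full contribution.
So the Nash equilibrium is full contribution by all 11; the group earns 11 × (18 × 0.88 + 6.1 × 18) = 1382.04.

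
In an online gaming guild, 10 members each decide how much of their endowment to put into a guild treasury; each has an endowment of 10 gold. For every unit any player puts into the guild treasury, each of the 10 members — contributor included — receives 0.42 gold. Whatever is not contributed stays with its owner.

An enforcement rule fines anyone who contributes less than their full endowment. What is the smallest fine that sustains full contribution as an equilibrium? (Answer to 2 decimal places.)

Given the others contribute fully, the best deviation is to contribute 0 (any partial contribution still incurs the fine and gives up units whose private return 0.42 is below 1).
Deviating from 10 to 0 saves 10 gold but forfeits the deviator's share of the drop in the guild treasury: 0.42 × 10 = 4.20.
So the deviation gain is 10 − 4.20 = 5.80, and the fine must be at least 5.80 gold to wipe it out.

5.80 gold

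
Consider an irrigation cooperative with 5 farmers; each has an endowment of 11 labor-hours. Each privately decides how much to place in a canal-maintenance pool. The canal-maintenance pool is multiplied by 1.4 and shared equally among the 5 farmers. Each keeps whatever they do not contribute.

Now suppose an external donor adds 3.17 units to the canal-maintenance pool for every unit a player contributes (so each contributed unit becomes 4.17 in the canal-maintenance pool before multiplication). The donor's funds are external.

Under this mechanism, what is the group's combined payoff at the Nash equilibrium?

321.09 labor-hours

The effective private return per unit is now 1.4 × 4.17 / 5 = 1.1676 > 1, so every player's dominant strategy flips to full contribution.
So the Nash equilibrium is full contribution by all 5; the group earns 1.4 × 4.17 × 55 = 321.09.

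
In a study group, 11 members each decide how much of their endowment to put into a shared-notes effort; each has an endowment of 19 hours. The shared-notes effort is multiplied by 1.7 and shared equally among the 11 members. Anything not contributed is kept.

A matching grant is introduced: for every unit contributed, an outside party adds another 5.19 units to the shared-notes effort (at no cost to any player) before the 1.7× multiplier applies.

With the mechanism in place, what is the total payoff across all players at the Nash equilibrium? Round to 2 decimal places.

With the mechanism, a contributed unit returns 1.7 × 6.19 / 11 = 0.9566 per unit of net cost — still below 1 — so contributing 0 remains dominant for every player.
At the Nash equilibrium no one contributes; group total payoff = 11 × 19 = 209.

209.00 hours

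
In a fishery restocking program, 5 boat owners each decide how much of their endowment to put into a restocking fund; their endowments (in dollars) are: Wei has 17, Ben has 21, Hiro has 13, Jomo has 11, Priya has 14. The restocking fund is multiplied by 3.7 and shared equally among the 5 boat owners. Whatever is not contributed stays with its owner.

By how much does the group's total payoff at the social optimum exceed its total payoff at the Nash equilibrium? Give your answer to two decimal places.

205.20 dollars

The private return per contributed unit is 3.7/5 = 0.7400 < 1 for every player regardless of endowment, so the Nash equilibrium is zero contribution and the group total is Σ E_j = 17 + 21 + 13 + 11 + 14 = 76.
Each contributed unit returns 3.700 to the group, so the social optimum is full contribution by everyone: group total = 3.700 × 76 = 281.20.
Efficiency loss = (3.700 − 1) × 76 = 205.20.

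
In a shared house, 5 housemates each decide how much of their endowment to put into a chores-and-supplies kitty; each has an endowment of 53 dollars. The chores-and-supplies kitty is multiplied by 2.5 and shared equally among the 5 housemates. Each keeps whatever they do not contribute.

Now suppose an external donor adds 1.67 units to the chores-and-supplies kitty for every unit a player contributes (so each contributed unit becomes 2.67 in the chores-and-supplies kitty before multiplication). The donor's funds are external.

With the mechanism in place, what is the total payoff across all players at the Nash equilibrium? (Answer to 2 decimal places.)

The effective private return per unit is now 2.5 × 2.67 / 5 = 1.3350 > 1, so every player's dominant strategy flips to full contribution.
At the Nash equilibrium everyone contributes 53. Group total payoff = 2.5 × 2.67 × 265 = 1768.88.

1768.88 dollars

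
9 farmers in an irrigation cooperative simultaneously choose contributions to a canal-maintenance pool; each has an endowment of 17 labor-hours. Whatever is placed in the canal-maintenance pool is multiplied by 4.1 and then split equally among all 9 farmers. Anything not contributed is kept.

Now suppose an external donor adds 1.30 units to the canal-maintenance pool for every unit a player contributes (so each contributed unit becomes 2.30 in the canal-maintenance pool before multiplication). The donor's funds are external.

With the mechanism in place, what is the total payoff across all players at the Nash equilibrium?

1442.79 labor-hours

Under the mechanism each unit contributed yields 4.1 × 2.30 / 9 = 1.0478 back to its contributor per unit of net cost, which exceeds 1, making full contribution the dominant choice for everyone.
At the Nash equilibrium everyone contributes 17. Group total payoff = 4.1 × 2.30 × 153 = 1442.79.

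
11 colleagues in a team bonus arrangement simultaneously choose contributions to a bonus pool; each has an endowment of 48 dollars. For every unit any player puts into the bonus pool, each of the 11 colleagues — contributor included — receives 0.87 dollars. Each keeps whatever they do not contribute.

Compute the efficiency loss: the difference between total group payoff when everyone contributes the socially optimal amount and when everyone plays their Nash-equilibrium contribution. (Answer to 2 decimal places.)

The private return per contributed unit is 0.87 < 1, so contributing 0 is dominant for every player. At the Nash equilibrium everyone keeps their 48, and the group total is 11 × 48 = 528.
Each contributed unit returns 9.570 to the group as a whole (0.87 to each of 11 players), which exceeds 1, so the social optimum is full contribution: group total = 9.570 × 528 = 5052.96.
Efficiency loss = 5052.96 − 528 = 4524.96.

4524.96 dollars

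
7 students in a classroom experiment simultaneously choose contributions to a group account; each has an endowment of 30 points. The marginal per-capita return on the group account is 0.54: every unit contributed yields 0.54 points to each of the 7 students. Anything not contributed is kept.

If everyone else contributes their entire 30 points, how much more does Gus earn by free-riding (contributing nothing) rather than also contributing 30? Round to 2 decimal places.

13.80 points

Switching from a contribution of 30 to 0 lets Gus keep an extra 30 points, but lowers the group account by 30, which costs Gus their own share of that drop: 0.54 × 30 = 16.20.
Net gain = 30 − 16.20 = 13.80. The private return per contributed unit (0.54) is below 1, so free-riding is indeed the best response regardless of what the others do.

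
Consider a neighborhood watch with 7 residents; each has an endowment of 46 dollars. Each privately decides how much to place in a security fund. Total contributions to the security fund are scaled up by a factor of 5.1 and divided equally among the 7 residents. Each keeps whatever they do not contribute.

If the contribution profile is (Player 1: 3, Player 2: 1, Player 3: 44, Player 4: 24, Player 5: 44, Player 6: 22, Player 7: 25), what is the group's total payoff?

990.30 dollars

Total contributed: 3 + 1 + 44 + 24 + 44 + 22 + 25 = 163; total kept: 7 × 46 − 163 = 159.
The security fund pays out 5.1 × 163 = 831.30 in aggregate.
Group total = 159 + 831.30 = 990.30.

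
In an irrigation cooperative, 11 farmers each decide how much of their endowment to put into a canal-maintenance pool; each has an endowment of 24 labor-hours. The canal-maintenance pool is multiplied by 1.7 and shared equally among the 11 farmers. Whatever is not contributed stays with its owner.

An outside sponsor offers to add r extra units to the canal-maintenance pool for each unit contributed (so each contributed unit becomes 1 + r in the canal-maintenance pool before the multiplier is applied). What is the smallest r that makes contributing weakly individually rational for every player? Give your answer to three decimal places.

With matching at rate r, one contributed unit becomes (1 + r) in the canal-maintenance pool and returns 1.7 × (1 + r) / 11 to the contributor.
Setting this equal to 1: 1 + r = 11/1.7 = 6.4706.
So the minimum matching rate is r = 6.4706 − 1 = 5.471.

5.471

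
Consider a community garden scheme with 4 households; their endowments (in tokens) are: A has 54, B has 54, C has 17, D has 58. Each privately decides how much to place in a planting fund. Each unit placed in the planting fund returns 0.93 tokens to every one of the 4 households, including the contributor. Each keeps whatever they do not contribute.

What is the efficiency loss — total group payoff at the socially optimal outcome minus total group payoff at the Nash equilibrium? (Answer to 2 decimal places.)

The private return per contributed unit is 0.93 < 1 for everyone, so the Nash equilibrium is zero contribution and the group total is Σ E_j = 54 + 54 + 17 + 58 = 183.
Each contributed unit returns 3.720 to the group, so the social optimum is full contribution by everyone: group total = 3.720 × 183 = 680.76.
Efficiency loss = (3.720 − 1) × 183 = 497.76.

497.76 tokens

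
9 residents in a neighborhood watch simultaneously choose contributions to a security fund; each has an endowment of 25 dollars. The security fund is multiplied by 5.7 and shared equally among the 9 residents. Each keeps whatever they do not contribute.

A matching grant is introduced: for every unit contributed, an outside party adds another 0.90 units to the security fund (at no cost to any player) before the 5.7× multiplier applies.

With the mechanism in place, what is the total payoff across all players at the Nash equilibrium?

2436.75 dollars

Under the mechanism each unit contributed yields 5.7 × 1.90 / 9 = 1.2033 back to its contributor per unit of net cost, which exceeds 1, making full contribution the dominant choice for everyone.
At the Nash equilibrium everyone contributes 25. Group total payoff = 5.7 × 1.90 × 225 = 2436.75.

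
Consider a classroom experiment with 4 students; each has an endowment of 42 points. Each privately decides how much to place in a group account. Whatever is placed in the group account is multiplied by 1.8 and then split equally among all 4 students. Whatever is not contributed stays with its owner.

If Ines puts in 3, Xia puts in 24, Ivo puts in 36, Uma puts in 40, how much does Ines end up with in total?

85.35 points

Total contributed: 3 + 24 + 36 + 40 = 103.
Each receives 1.8 × 103 / 4 = 46.35 from the group account.
Ines keeps 42 − 3 = 39, so Ines's payoff is 39 + 46.35 = 85.35.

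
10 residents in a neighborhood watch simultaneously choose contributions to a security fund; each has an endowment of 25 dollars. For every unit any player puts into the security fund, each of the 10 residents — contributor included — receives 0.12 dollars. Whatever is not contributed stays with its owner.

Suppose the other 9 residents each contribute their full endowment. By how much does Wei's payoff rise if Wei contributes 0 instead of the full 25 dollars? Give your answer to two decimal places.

22.00 dollars

Switching from a contribution of 25 to 0 lets Wei keep an extra 25 dollars, but lowers the security fund by 25, which costs Wei their own share of that drop: 0.12 × 25 = 3.00.
Net gain = 25 − 3.00 = 22.00. The private return per contributed unit (0.12) is below 1, so free-riding is indeed the best response regardless of what the others do.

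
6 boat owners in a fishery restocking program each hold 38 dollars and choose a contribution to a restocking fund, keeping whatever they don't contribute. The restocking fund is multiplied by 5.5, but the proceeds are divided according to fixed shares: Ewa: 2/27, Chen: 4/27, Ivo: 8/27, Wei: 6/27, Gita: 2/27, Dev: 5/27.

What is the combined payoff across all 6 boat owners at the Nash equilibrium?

Player j's private return per contributed unit is 5.5 × (j's share). Contributing is weakly dominant for j when that share is at least 1/5.5 = 0.1818, and contributing 0 is dominant otherwise.
Ivo, Wei and Dev are above the threshold, contributing 38 each; the remaining 3 contribute 0. Total contributed: 114.
The restocking fund pays out 5.5 × 114 = 627.00 in total (split across the unequal shares, but the aggregate is all that matters for the group sum).
The 3 free-riders keep 38 each, adding 114. Group total = 114 + 627.00 = 741.00.

741.00 dollars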